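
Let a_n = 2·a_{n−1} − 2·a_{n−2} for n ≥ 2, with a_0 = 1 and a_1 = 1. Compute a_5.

With companion matrix Q = [[2, −2], [1, 0]], [a_n, a_{n−1}]ᵀ = Q·[a_{n−1}, a_{n−2}]ᵀ, so [a_5, a_4]ᵀ = Q⁴·[a_1, a_0]ᵀ.
Q⁴ = [[−4, 0], [0, −4]], giving [a_5, a_4]ᵀ = [[−4], [−4]].

−4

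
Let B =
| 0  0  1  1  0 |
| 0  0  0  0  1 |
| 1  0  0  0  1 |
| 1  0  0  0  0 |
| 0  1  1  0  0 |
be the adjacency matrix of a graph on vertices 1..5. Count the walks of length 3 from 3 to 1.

3

The number of length-3 walks from vertex 3 to vertex 1 is entry (3,1) of B^3, where B is the adjacency matrix.
B^2 = [[2, 0, 0, 0, 1], [0, 1, 1, 0, 0], [0, 1, 2, 1, 0], [0, 0, 1, 1, 0], [1, 0, 0, 0, 2]]
B^3 = [[0, 1, 3, 2, 0], [1, 0, 0, 0, 2], [3, 0, 0, 0, 3], [2, 0, 0, 0, 1], [0, 2, 3, 1, 0]]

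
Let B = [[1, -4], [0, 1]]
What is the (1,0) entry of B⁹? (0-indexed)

B = I + N where N = [[0, -4], [0, 0]] is strictly upper-triangular, so N² = 0.
(I + N)⁹ = I + 9·N = [[1, -36], [0, 1]].

0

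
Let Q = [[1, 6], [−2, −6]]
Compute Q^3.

[[49, 114], [−38, −84]]

tr Q = −5 and det Q = 6, so the characteristic polynomial is λ² − (−5)λ + (6) with roots −2 and −3.
Eigenvectors give P = [[2, 3], [−1, −2]] with P⁻¹ = [[2, 3], [−1, −2]], and Q = P·diag(−2, −3)·P⁻¹.
Then Q^3 = P·diag(−8, −27)·P⁻¹ = [[−16, −81], [8, 54]] · [[2, 3], [−1, −2]] = [[49, 114], [−38, −84]].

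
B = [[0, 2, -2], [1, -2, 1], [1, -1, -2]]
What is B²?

[[0, -2, 6], [-1, 5, -6], [-3, 6, 1]]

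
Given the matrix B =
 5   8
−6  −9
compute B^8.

tr B = −4 and det B = 3, so the characteristic polynomial is λ² − (−4)λ + (3) with roots −3 and −1.
Eigenvectors give P = [[−1, 4], [1, −3]] with P⁻¹ = [[3, 4], [1, 1]], and B = P·diag(−3, −1)·P⁻¹.
Then B^8 = P·diag(6561, 1)·P⁻¹ = [[−6561, 4], [6561, −3]] · [[3, 4], [1, 1]] = [[−19679, −26240], [19680, 26241]].

[[−19679, −26240], [19680, 26241]]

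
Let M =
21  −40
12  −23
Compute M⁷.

[[10941, −21880], [6564, −13127]]

tr M = −2 and det M = −3, so the characteristic polynomial is λ² − (−2)λ + (−3) with roots −3 and 1.
Eigenvectors give P = [[5, 2], [3, 1]] with P⁻¹ = [[−1, 2], [3, −5]], and M = P·diag(−3, 1)·P⁻¹.
Then M⁷ = P·diag(−2187, 1)·P⁻¹ = [[−10935, 2], [−6561, 1]] · [[−1, 2], [3, −5]] = [[10941, −21880], [6564, −13127]].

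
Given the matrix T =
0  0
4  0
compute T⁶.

T is strictly triangular, hence nilpotent: T² = 0, so T⁶ = 0.

[[0, 0], [0, 0]]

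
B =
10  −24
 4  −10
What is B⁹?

tr B = 0 and det B = −4, so the characteristic polynomial is λ² − (0)λ + (−4) with roots −2 and 2.
Eigenvectors give P = [[−2, 3], [−1, 1]] with P⁻¹ = [[1, −3], [1, −2]], and B = P·diag(−2, 2)·P⁻¹.
Then B⁹ = P·diag(−512, 512)·P⁻¹ = [[1024, 1536], [512, 512]] · [[1, −3], [1, −2]] = [[2560, −6144], [1024, −2560]].

[[2560, −6144], [1024, −2560]]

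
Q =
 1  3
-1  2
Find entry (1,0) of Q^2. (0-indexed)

-3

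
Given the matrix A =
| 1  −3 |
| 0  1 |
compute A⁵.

[[1, −15], [0, 1]]

A = I + N where N = [[0, −3], [0, 0]] is strictly upper-triangular, so N² = 0.
(I + N)⁵ = I + 5·N = [[1, −15], [0, 1]].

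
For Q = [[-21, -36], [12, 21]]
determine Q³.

[[-189, -324], [108, 189]]

tr Q = 0 and det Q = -9, so the characteristic polynomial is λ² − (0)λ + (-9) with roots -3 and 3.
Eigenvectors give P = [[-2, 3], [1, -2]] with P⁻¹ = [[-2, -3], [-1, -2]], and Q = P·diag(-3, 3)·P⁻¹.
Then Q³ = P·diag(-27, 27)·P⁻¹ = [[54, 81], [-27, -54]] · [[-2, -3], [-1, -2]] = [[-189, -324], [108, 189]].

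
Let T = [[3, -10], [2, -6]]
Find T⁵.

tr T = -3 and det T = 2, so the characteristic polynomial is λ² − (-3)λ + (2) with roots -2 and -1.
Eigenvectors give P = [[2, 5], [1, 2]] with P⁻¹ = [[-2, 5], [1, -2]], and T = P·diag(-2, -1)·P⁻¹.
Then T⁵ = P·diag(-32, -1)·P⁻¹ = [[-64, -5], [-32, -2]] · [[-2, 5], [1, -2]] = [[123, -310], [62, -156]].

[[123, -310], [62, -156]]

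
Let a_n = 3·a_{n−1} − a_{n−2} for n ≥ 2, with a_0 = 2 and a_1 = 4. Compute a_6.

466

With companion matrix A = [[3, −1], [1, 0]], [a_n, a_{n−1}]ᵀ = A·[a_{n−1}, a_{n−2}]ᵀ, so [a_6, a_5]ᵀ = A⁵·[a_1, a_0]ᵀ.
A⁵ = [[144, −55], [55, −21]], giving [a_6, a_5]ᵀ = [[466], [178]].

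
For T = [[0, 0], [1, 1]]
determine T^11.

T² = T (a projection; rank 1, trace 1), so T^11 = T.

[[0, 0], [1, 1]]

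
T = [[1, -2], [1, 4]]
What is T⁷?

tr T = 5 and det T = 6, so the characteristic polynomial is λ² − (5)λ + (6) with roots 3 and 2.
Eigenvectors give P = [[-1, -2], [1, 1]] with P⁻¹ = [[1, 2], [-1, -1]], and T = P·diag(3, 2)·P⁻¹.
Then T⁷ = P·diag(2187, 128)·P⁻¹ = [[-2187, -256], [2187, 128]] · [[1, 2], [-1, -1]] = [[-1931, -4118], [2059, 4246]].

[[-1931, -4118], [2059, 4246]]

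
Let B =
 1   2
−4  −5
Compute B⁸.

tr B = −4 and det B = 3, so the characteristic polynomial is λ² − (−4)λ + (3) with roots −1 and −3.
Eigenvectors give P = [[−1, −1], [1, 2]] with P⁻¹ = [[−2, −1], [1, 1]], and B = P·diag(−1, −3)·P⁻¹.
Then B⁸ = P·diag(1, 6561)·P⁻¹ = [[−1, −6561], [1, 13122]] · [[−2, −1], [1, 1]] = [[−6559, −6560], [13120, 13121]].

[[−6559, −6560], [13120, 13121]]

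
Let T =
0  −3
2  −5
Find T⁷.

tr T = −5 and det T = 6, so the characteristic polynomial is λ² − (−5)λ + (6) with roots −2 and −3.
Eigenvectors give P = [[3, 1], [2, 1]] with P⁻¹ = [[1, −1], [−2, 3]], and T = P·diag(−2, −3)·P⁻¹.
Then T⁷ = P·diag(−128, −2187)·P⁻¹ = [[−384, −2187], [−256, −2187]] · [[1, −1], [−2, 3]] = [[3990, −6177], [4118, −6305]].

[[3990, −6177], [4118, −6305]]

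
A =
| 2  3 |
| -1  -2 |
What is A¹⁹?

[[2, 3], [-1, -2]]

A² = I (check: tr A = 0 and det A = -1), so A¹⁹ = A since 19 is odd.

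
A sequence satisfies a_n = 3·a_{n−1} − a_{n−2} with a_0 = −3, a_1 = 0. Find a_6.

With companion matrix M = [[3, −1], [1, 0]], [a_n, a_{n−1}]ᵀ = M·[a_{n−1}, a_{n−2}]ᵀ, so [a_6, a_5]ᵀ = M⁵·[a_1, a_0]ᵀ.
M⁵ = [[144, −55], [55, −21]], giving [a_6, a_5]ᵀ = [[165], [63]].

165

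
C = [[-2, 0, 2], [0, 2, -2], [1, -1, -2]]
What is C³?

C² = [[6, -2, -8], [-2, 6, 0], [-4, 0, 8]]
C³ = [[-20, 4, 32], [4, 12, -16], [16, -8, -24]]

[[-20, 4, 32], [4, 12, -16], [16, -8, -24]]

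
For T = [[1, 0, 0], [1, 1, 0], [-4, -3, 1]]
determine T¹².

T = I + N where N = [[0, 0, 0], [1, 0, 0], [-4, -3, 0]] is strictly lower-triangular, so N³ = 0.
(I + N)¹² = I + 12·N + 66·N² = [[1, 0, 0], [12, 1, 0], [-246, -36, 1]].

[[1, 0, 0], [12, 1, 0], [-246, -36, 1]]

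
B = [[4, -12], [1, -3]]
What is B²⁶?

[[4, -12], [1, -3]]

B² = B (a projection; rank 1, trace 1), so B²⁶ = B.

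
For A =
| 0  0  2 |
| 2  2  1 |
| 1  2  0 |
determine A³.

[[8, 8, 8], [18, 24, 16], [12, 16, 12]]

A² = [[2, 4, 0], [5, 6, 6], [4, 4, 4]]
A³ = [[8, 8, 8], [18, 24, 16], [12, 16, 12]]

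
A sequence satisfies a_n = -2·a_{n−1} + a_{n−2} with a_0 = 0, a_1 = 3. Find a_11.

17223

With companion matrix T = [[-2, 1], [1, 0]], [a_n, a_{n−1}]ᵀ = T·[a_{n−1}, a_{n−2}]ᵀ, so [a_11, a_10]ᵀ = T¹⁰·[a_1, a_0]ᵀ.
T¹⁰ = [[5741, -2378], [-2378, 985]], giving [a_11, a_10]ᵀ = [[17223], [-7134]].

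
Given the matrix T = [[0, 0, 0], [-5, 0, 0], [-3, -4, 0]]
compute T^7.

T is strictly triangular, hence nilpotent: T^3 = 0, so T^7 = 0.

[[0, 0, 0], [0, 0, 0], [0, 0, 0]]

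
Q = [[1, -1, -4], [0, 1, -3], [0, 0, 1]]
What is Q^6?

[[1, -6, 21], [0, 1, -18], [0, 0, 1]]

Q = I + N where N = [[0, -1, -4], [0, 0, -3], [0, 0, 0]] is strictly upper-triangular, so N^3 = 0.
(I + N)^6 = I + 6·N + 15·N^2 = [[1, -6, 21], [0, 1, -18], [0, 0, 1]].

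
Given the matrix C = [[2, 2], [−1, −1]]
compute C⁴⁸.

[[2, 2], [−1, −1]]

C² = C (a projection; rank 1, trace 1), so C⁴⁸ = C.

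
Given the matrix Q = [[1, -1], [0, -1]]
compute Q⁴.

Q² = I (check: tr Q = 0 and det Q = -1), so Q⁴ = I since 4 is even.

[[1, 0], [0, 1]]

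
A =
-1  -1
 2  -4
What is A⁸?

[[-6049, 6305], [-12610, 12866]]

tr A = -5 and det A = 6, so the characteristic polynomial is λ² − (-5)λ + (6) with roots -2 and -3.
Eigenvectors give P = [[1, -1], [1, -2]] with P⁻¹ = [[2, -1], [1, -1]], and A = P·diag(-2, -3)·P⁻¹.
Then A⁸ = P·diag(256, 6561)·P⁻¹ = [[256, -6561], [256, -13122]] · [[2, -1], [1, -1]] = [[-6049, 6305], [-12610, 12866]].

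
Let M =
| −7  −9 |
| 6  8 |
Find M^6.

tr M = 1 and det M = −2, so the characteristic polynomial is λ² − (1)λ + (−2) with roots −1 and 2.
Eigenvectors give P = [[3, −1], [−2, 1]] with P⁻¹ = [[1, 1], [2, 3]], and M = P·diag(−1, 2)·P⁻¹.
Then M^6 = P·diag(1, 64)·P⁻¹ = [[3, −64], [−2, 64]] · [[1, 1], [2, 3]] = [[−125, −189], [126, 190]].

[[−125, −189], [126, 190]]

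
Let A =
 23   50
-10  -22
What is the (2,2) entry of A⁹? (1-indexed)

-81292

tr A = 1 and det A = -6, so the characteristic polynomial is λ² − (1)λ + (-6) with roots -2 and 3.
Eigenvectors give P = [[-2, 5], [1, -2]] with P⁻¹ = [[2, 5], [1, 2]], and A = P·diag(-2, 3)·P⁻¹.
Then A⁹ = P·diag(-512, 19683)·P⁻¹ = [[1024, 98415], [-512, -39366]] · [[2, 5], [1, 2]] = [[100463, 201950], [-40390, -81292]].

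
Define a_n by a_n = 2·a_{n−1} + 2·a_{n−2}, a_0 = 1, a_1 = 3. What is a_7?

With companion matrix B = [[2, 2], [1, 0]], [a_n, a_{n−1}]ᵀ = B·[a_{n−1}, a_{n−2}]ᵀ, so [a_7, a_6]ᵀ = B^6·[a_1, a_0]ᵀ.
B^6 = [[328, 240], [120, 88]], giving [a_7, a_6]ᵀ = [[1224], [448]].

1224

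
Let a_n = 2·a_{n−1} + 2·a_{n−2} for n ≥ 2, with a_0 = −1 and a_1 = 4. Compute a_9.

With companion matrix Q = [[2, 2], [1, 0]], [a_n, a_{n−1}]ᵀ = Q·[a_{n−1}, a_{n−2}]ᵀ, so [a_9, a_8]ᵀ = Q⁸·[a_1, a_0]ᵀ.
Q⁸ = [[2448, 1792], [896, 656]], giving [a_9, a_8]ᵀ = [[8000], [2928]].

8000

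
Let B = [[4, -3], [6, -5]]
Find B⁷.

tr B = -1 and det B = -2, so the characteristic polynomial is λ² − (-1)λ + (-2) with roots 1 and -2.
Eigenvectors give P = [[1, -1], [1, -2]] with P⁻¹ = [[2, -1], [1, -1]], and B = P·diag(1, -2)·P⁻¹.
Then B⁷ = P·diag(1, -128)·P⁻¹ = [[1, 128], [1, 256]] · [[2, -1], [1, -1]] = [[130, -129], [258, -257]].

[[130, -129], [258, -257]]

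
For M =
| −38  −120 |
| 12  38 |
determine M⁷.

[[−2432, −7680], [768, 2432]]

tr M = 0 and det M = −4, so the characteristic polynomial is λ² − (0)λ + (−4) with roots −2 and 2.
Eigenvectors give P = [[10, −3], [−3, 1]] with P⁻¹ = [[1, 3], [3, 10]], and M = P·diag(−2, 2)·P⁻¹.
Then M⁷ = P·diag(−128, 128)·P⁻¹ = [[−1280, −384], [384, 128]] · [[1, 3], [3, 10]] = [[−2432, −7680], [768, 2432]].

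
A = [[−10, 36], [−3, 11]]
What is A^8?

[[−764, 3060], [−255, 1021]]

tr A = 1 and det A = −2, so the characteristic polynomial is λ² − (1)λ + (−2) with roots 2 and −1.
Eigenvectors give P = [[3, 4], [1, 1]] with P⁻¹ = [[−1, 4], [1, −3]], and A = P·diag(2, −1)·P⁻¹.
Then A^8 = P·diag(256, 1)·P⁻¹ = [[768, 4], [256, 1]] · [[−1, 4], [1, −3]] = [[−764, 3060], [−255, 1021]].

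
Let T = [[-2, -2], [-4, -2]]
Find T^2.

[[12, 8], [16, 12]]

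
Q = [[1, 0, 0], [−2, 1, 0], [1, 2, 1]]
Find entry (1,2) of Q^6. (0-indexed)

Q = I + N where N = [[0, 0, 0], [−2, 0, 0], [1, 2, 0]] is strictly lower-triangular, so N^3 = 0.
(I + N)^6 = I + 6·N + 15·N^2 = [[1, 0, 0], [−12, 1, 0], [−54, 12, 1]].

0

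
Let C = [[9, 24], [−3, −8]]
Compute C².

C² = C (a projection; rank 1, trace 1), so C² = C.

[[9, 24], [−3, −8]]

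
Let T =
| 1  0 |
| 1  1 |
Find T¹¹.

T = I + N where N = [[0, 0], [1, 0]] is strictly lower-triangular, so N² = 0.
(I + N)¹¹ = I + 11·N = [[1, 0], [11, 1]].

[[1, 0], [11, 1]]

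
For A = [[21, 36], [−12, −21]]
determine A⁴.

tr A = 0 and det A = −9, so the characteristic polynomial is λ² − (0)λ + (−9) with roots 3 and −3.
Eigenvectors give P = [[2, −3], [−1, 2]] with P⁻¹ = [[2, 3], [1, 2]], and A = P·diag(3, −3)·P⁻¹.
Then A⁴ = P·diag(81, 81)·P⁻¹ = [[162, −243], [−81, 162]] · [[2, 3], [1, 2]] = [[81, 0], [0, 81]].

[[81, 0], [0, 81]]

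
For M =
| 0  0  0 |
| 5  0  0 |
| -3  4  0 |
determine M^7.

[[0, 0, 0], [0, 0, 0], [0, 0, 0]]

M is strictly triangular, hence nilpotent: M^3 = 0, so M^7 = 0.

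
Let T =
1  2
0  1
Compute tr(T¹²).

2

T = I + N where N = [[0, 2], [0, 0]] is strictly upper-triangular, so N² = 0.
(I + N)¹² = I + 12·N = [[1, 24], [0, 1]].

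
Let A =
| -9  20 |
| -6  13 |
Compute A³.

[[-129, 260], [-78, 157]]

tr A = 4 and det A = 3, so the characteristic polynomial is λ² − (4)λ + (3) with roots 3 and 1.
Eigenvectors give P = [[-5, 2], [-3, 1]] with P⁻¹ = [[1, -2], [3, -5]], and A = P·diag(3, 1)·P⁻¹.
Then A³ = P·diag(27, 1)·P⁻¹ = [[-135, 2], [-81, 1]] · [[1, -2], [3, -5]] = [[-129, 260], [-78, 157]].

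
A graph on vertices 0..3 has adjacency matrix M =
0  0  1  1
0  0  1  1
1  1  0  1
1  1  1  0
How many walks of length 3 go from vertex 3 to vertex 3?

The number of length-3 walks from vertex 3 to vertex 3 is entry (3,3) of M³, where M is the adjacency matrix.
M² = [[2, 2, 1, 1], [2, 2, 1, 1], [1, 1, 3, 2], [1, 1, 2, 3]]
M³ = [[2, 2, 5, 5], [2, 2, 5, 5], [5, 5, 4, 5], [5, 5, 5, 4]]

4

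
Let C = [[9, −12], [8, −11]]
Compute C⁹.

[[39369, −59052], [39368, −59051]]

tr C = −2 and det C = −3, so the characteristic polynomial is λ² − (−2)λ + (−3) with roots −3 and 1.
Eigenvectors give P = [[1, 3], [1, 2]] with P⁻¹ = [[−2, 3], [1, −1]], and C = P·diag(−3, 1)·P⁻¹.
Then C⁹ = P·diag(−19683, 1)·P⁻¹ = [[−19683, 3], [−19683, 2]] · [[−2, 3], [1, −1]] = [[39369, −59052], [39368, −59051]].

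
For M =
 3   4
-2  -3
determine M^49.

M² = I (check: tr M = 0 and det M = -1), so M^49 = M since 49 is odd.

[[3, 4], [-2, -3]]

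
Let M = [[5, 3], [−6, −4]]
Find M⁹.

[[1025, 513], [−1026, −514]]

tr M = 1 and det M = −2, so the characteristic polynomial is λ² − (1)λ + (−2) with roots 2 and −1.
Eigenvectors give P = [[−1, −1], [1, 2]] with P⁻¹ = [[−2, −1], [1, 1]], and M = P·diag(2, −1)·P⁻¹.
Then M⁹ = P·diag(512, −1)·P⁻¹ = [[−512, 1], [512, −2]] · [[−2, −1], [1, 1]] = [[1025, 513], [−1026, −514]].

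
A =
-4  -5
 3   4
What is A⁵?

[[-4, -5], [3, 4]]

A² = I (check: tr A = 0 and det A = -1), so A⁵ = A since 5 is odd.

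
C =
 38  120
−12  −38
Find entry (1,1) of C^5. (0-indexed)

tr C = 0 and det C = −4, so the characteristic polynomial is λ² − (0)λ + (−4) with roots −2 and 2.
Eigenvectors give P = [[−3, −10], [1, 3]] with P⁻¹ = [[3, 10], [−1, −3]], and C = P·diag(−2, 2)·P⁻¹.
Then C^5 = P·diag(−32, 32)·P⁻¹ = [[96, −320], [−32, 96]] · [[3, 10], [−1, −3]] = [[608, 1920], [−192, −608]].

−608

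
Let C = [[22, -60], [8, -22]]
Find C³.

[[88, -240], [32, -88]]

tr C = 0 and det C = -4, so the characteristic polynomial is λ² − (0)λ + (-4) with roots -2 and 2.
Eigenvectors give P = [[-5, 3], [-2, 1]] with P⁻¹ = [[1, -3], [2, -5]], and C = P·diag(-2, 2)·P⁻¹.
Then C³ = P·diag(-8, 8)·P⁻¹ = [[40, 24], [16, 8]] · [[1, -3], [2, -5]] = [[88, -240], [32, -88]].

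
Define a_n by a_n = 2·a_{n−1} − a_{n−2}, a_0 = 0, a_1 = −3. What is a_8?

−24

With companion matrix M = [[2, −1], [1, 0]], [a_n, a_{n−1}]ᵀ = M·[a_{n−1}, a_{n−2}]ᵀ, so [a_8, a_7]ᵀ = M⁷·[a_1, a_0]ᵀ.
M⁷ = [[8, −7], [7, −6]], giving [a_8, a_7]ᵀ = [[−24], [−21]].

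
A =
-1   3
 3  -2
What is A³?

[[-37, 48], [48, -53]]

A² = [[10, -9], [-9, 13]]
A³ = [[-37, 48], [48, -53]]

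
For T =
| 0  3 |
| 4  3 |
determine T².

[[12, 9], [12, 21]]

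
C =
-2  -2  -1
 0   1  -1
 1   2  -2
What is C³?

[[0, 6, -15], [3, 3, 0], [9, 6, 6]]

C² = [[3, 0, 6], [-1, -1, 1], [-4, -4, 1]]
C³ = [[0, 6, -15], [3, 3, 0], [9, 6, 6]]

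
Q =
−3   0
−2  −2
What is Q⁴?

Q² = [[9, 0], [10, 4]]
Q³ = [[−27, 0], [−38, −8]]
Q⁴ = [[81, 0], [130, 16]]

[[81, 0], [130, 16]]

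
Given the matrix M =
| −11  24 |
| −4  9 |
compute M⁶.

tr M = −2 and det M = −3, so the characteristic polynomial is λ² − (−2)λ + (−3) with roots 1 and −3.
Eigenvectors give P = [[2, −3], [1, −1]] with P⁻¹ = [[−1, 3], [−1, 2]], and M = P·diag(1, −3)·P⁻¹.
Then M⁶ = P·diag(1, 729)·P⁻¹ = [[2, −2187], [1, −729]] · [[−1, 3], [−1, 2]] = [[2185, −4368], [728, −1455]].

[[2185, −4368], [728, −1455]]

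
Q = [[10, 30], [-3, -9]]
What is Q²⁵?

Q² = Q (a projection; rank 1, trace 1), so Q²⁵ = Q.

[[10, 30], [-3, -9]]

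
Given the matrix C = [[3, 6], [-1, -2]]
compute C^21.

[[3, 6], [-1, -2]]

C² = C (a projection; rank 1, trace 1), so C^21 = C.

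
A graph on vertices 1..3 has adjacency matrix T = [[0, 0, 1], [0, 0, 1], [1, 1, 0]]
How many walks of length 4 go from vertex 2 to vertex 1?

2

The number of length-4 walks from vertex 2 to vertex 1 is entry (2,1) of T⁴, where T is the adjacency matrix.
T² = [[1, 1, 0], [1, 1, 0], [0, 0, 2]]
T³ = [[0, 0, 2], [0, 0, 2], [2, 2, 0]]
T⁴ = [[2, 2, 0], [2, 2, 0], [0, 0, 4]]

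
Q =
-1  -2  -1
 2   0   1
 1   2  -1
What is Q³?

[[4, 8, 4], [-6, -4, 2], [-8, 0, -8]]

Q² = [[-4, 0, 0], [-1, -2, -3], [2, -4, 2]]
Q³ = [[4, 8, 4], [-6, -4, 2], [-8, 0, -8]]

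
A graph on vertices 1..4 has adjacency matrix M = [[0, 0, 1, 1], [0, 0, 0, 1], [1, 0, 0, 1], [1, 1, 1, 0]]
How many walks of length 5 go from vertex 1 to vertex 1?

The number of length-5 walks from vertex 1 to vertex 1 is entry (1,1) of M^5, where M is the adjacency matrix.
M^2 = [[2, 1, 1, 1], [1, 1, 1, 0], [1, 1, 2, 1], [1, 0, 1, 3]]
M^3 = [[2, 1, 3, 4], [1, 0, 1, 3], [3, 1, 2, 4], [4, 3, 4, 2]]
M^4 = [[7, 4, 6, 6], [4, 3, 4, 2], [6, 4, 7, 6], [6, 2, 6, 11]]
M^5 = [[12, 6, 13, 17], [6, 2, 6, 11], [13, 6, 12, 17], [17, 11, 17, 14]]

12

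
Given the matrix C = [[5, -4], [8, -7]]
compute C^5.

tr C = -2 and det C = -3, so the characteristic polynomial is λ² − (-2)λ + (-3) with roots 1 and -3.
Eigenvectors give P = [[1, -1], [1, -2]] with P⁻¹ = [[2, -1], [1, -1]], and C = P·diag(1, -3)·P⁻¹.
Then C^5 = P·diag(1, -243)·P⁻¹ = [[1, 243], [1, 486]] · [[2, -1], [1, -1]] = [[245, -244], [488, -487]].

[[245, -244], [488, -487]]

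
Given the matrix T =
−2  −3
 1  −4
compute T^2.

[[1, 18], [−6, 13]]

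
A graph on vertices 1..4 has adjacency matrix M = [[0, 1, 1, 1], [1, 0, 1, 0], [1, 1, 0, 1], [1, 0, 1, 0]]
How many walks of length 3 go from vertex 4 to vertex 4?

2

The number of length-3 walks from vertex 4 to vertex 4 is entry (4,4) of M³, where M is the adjacency matrix.
M² = [[3, 1, 2, 1], [1, 2, 1, 2], [2, 1, 3, 1], [1, 2, 1, 2]]
M³ = [[4, 5, 5, 5], [5, 2, 5, 2], [5, 5, 4, 5], [5, 2, 5, 2]]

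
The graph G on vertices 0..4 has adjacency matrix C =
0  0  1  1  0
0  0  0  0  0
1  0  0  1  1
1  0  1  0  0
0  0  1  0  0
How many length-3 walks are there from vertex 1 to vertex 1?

0

The number of length-3 walks from vertex 1 to vertex 1 is entry (1,1) of C^3, where C is the adjacency matrix.
C^2 = [[2, 0, 1, 1, 1], [0, 0, 0, 0, 0], [1, 0, 3, 1, 0], [1, 0, 1, 2, 1], [1, 0, 0, 1, 1]]
C^3 = [[2, 0, 4, 3, 1], [0, 0, 0, 0, 0], [4, 0, 2, 4, 3], [3, 0, 4, 2, 1], [1, 0, 3, 1, 0]]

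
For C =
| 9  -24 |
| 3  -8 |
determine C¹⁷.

[[9, -24], [3, -8]]

C² = C (a projection; rank 1, trace 1), so C¹⁷ = C.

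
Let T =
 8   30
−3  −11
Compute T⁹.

tr T = −3 and det T = 2, so the characteristic polynomial is λ² − (−3)λ + (2) with roots −1 and −2.
Eigenvectors give P = [[10, −3], [−3, 1]] with P⁻¹ = [[1, 3], [3, 10]], and T = P·diag(−1, −2)·P⁻¹.
Then T⁹ = P·diag(−1, −512)·P⁻¹ = [[−10, 1536], [3, −512]] · [[1, 3], [3, 10]] = [[4598, 15330], [−1533, −5111]].

[[4598, 15330], [−1533, −5111]]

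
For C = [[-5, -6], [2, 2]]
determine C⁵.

tr C = -3 and det C = 2, so the characteristic polynomial is λ² − (-3)λ + (2) with roots -2 and -1.
Eigenvectors give P = [[2, -3], [-1, 2]] with P⁻¹ = [[2, 3], [1, 2]], and C = P·diag(-2, -1)·P⁻¹.
Then C⁵ = P·diag(-32, -1)·P⁻¹ = [[-64, 3], [32, -2]] · [[2, 3], [1, 2]] = [[-125, -186], [62, 92]].

[[-125, -186], [62, 92]]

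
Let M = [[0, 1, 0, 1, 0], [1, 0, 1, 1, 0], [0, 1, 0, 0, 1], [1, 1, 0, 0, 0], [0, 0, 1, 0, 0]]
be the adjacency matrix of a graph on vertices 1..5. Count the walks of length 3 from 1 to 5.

The number of length-3 walks from vertex 1 to vertex 5 is entry (1,5) of M^3, where M is the adjacency matrix.
M^2 = [[2, 1, 1, 1, 0], [1, 3, 0, 1, 1], [1, 0, 2, 1, 0], [1, 1, 1, 2, 0], [0, 1, 0, 0, 1]]
M^3 = [[2, 4, 1, 3, 1], [4, 2, 4, 4, 0], [1, 4, 0, 1, 2], [3, 4, 1, 2, 1], [1, 0, 2, 1, 0]]

1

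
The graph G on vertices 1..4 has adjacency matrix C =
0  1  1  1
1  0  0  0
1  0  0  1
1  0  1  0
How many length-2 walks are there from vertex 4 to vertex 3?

1

The number of length-2 walks from vertex 4 to vertex 3 is entry (4,3) of C², where C is the adjacency matrix.
C² = [[3, 0, 1, 1], [0, 1, 1, 1], [1, 1, 2, 1], [1, 1, 1, 2]]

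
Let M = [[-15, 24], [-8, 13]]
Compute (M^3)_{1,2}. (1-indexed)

168

tr M = -2 and det M = -3, so the characteristic polynomial is λ² − (-2)λ + (-3) with roots -3 and 1.
Eigenvectors give P = [[2, -3], [1, -2]] with P⁻¹ = [[2, -3], [1, -2]], and M = P·diag(-3, 1)·P⁻¹.
Then M^3 = P·diag(-27, 1)·P⁻¹ = [[-54, -3], [-27, -2]] · [[2, -3], [1, -2]] = [[-111, 168], [-56, 85]].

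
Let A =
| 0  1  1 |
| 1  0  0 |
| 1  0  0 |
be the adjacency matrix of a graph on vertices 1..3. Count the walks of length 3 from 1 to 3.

The number of length-3 walks from vertex 1 to vertex 3 is entry (1,3) of A^3, where A is the adjacency matrix.
A^2 = [[2, 0, 0], [0, 1, 1], [0, 1, 1]]
A^3 = [[0, 2, 2], [2, 0, 0], [2, 0, 0]]

2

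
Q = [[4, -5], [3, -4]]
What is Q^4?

Q² = I (check: tr Q = 0 and det Q = -1), so Q^4 = I since 4 is even.

[[1, 0], [0, 1]]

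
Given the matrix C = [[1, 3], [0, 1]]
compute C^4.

C = I + N where N = [[0, 3], [0, 0]] is strictly upper-triangular, so N^2 = 0.
(I + N)^4 = I + 4·N = [[1, 12], [0, 1]].

[[1, 12], [0, 1]]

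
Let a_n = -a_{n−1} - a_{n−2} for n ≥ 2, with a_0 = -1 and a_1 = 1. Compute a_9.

With companion matrix T = [[-1, -1], [1, 0]], [a_n, a_{n−1}]ᵀ = T·[a_{n−1}, a_{n−2}]ᵀ, so [a_9, a_8]ᵀ = T⁸·[a_1, a_0]ᵀ.
T⁸ = [[0, 1], [-1, -1]], giving [a_9, a_8]ᵀ = [[-1], [0]].

-1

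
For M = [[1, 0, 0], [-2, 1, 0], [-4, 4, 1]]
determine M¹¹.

[[1, 0, 0], [-22, 1, 0], [-484, 44, 1]]

M = I + N where N = [[0, 0, 0], [-2, 0, 0], [-4, 4, 0]] is strictly lower-triangular, so N³ = 0.
(I + N)¹¹ = I + 11·N + 55·N² = [[1, 0, 0], [-22, 1, 0], [-484, 44, 1]].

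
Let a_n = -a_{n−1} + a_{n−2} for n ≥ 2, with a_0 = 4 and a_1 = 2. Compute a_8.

10

With companion matrix M = [[-1, 1], [1, 0]], [a_n, a_{n−1}]ᵀ = M·[a_{n−1}, a_{n−2}]ᵀ, so [a_8, a_7]ᵀ = M^7·[a_1, a_0]ᵀ.
M^7 = [[-21, 13], [13, -8]], giving [a_8, a_7]ᵀ = [[10], [-6]].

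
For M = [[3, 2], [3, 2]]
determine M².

[[15, 10], [15, 10]]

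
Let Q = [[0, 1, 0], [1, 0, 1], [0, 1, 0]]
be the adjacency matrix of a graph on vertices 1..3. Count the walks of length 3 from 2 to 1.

The number of length-3 walks from vertex 2 to vertex 1 is entry (2,1) of Q^3, where Q is the adjacency matrix.
Q^2 = [[1, 0, 1], [0, 2, 0], [1, 0, 1]]
Q^3 = [[0, 2, 0], [2, 0, 2], [0, 2, 0]]

2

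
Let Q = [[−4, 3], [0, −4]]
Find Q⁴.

Q² = [[16, −24], [0, 16]]
Q³ = [[−64, 144], [0, −64]]
Q⁴ = [[256, −768], [0, 256]]

[[256, −768], [0, 256]]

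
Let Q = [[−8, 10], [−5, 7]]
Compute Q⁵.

tr Q = −1 and det Q = −6, so the characteristic polynomial is λ² − (−1)λ + (−6) with roots 2 and −3.
Eigenvectors give P = [[−1, 2], [−1, 1]] with P⁻¹ = [[1, −2], [1, −1]], and Q = P·diag(2, −3)·P⁻¹.
Then Q⁵ = P·diag(32, −243)·P⁻¹ = [[−32, −486], [−32, −243]] · [[1, −2], [1, −1]] = [[−518, 550], [−275, 307]].

[[−518, 550], [−275, 307]]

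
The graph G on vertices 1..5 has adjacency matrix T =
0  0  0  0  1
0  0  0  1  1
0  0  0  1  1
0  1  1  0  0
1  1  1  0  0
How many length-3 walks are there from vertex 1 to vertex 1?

The number of length-3 walks from vertex 1 to vertex 1 is entry (1,1) of T³, where T is the adjacency matrix.
T² = [[1, 1, 1, 0, 0], [1, 2, 2, 0, 0], [1, 2, 2, 0, 0], [0, 0, 0, 2, 2], [0, 0, 0, 2, 3]]
T³ = [[0, 0, 0, 2, 3], [0, 0, 0, 4, 5], [0, 0, 0, 4, 5], [2, 4, 4, 0, 0], [3, 5, 5, 0, 0]]

0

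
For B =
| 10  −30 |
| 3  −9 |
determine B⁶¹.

[[10, −30], [3, −9]]

B² = B (a projection; rank 1, trace 1), so B⁶¹ = B.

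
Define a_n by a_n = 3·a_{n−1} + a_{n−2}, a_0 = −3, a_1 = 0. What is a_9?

With companion matrix C = [[3, 1], [1, 0]], [a_n, a_{n−1}]ᵀ = C·[a_{n−1}, a_{n−2}]ᵀ, so [a_9, a_8]ᵀ = C⁸·[a_1, a_0]ᵀ.
C⁸ = [[12970, 3927], [3927, 1189]], giving [a_9, a_8]ᵀ = [[−11781], [−3567]].

−11781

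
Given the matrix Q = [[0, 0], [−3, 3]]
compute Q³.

[[0, 0], [−27, 27]]

Q² = [[0, 0], [−9, 9]]
Q³ = [[0, 0], [−27, 27]]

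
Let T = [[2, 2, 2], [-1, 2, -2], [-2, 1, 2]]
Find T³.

T² = [[-2, 10, 4], [0, 0, -10], [-9, 0, -2]]
T³ = [[-22, 20, -16], [20, -10, -20], [-14, -20, -22]]

[[-22, 20, -16], [20, -10, -20], [-14, -20, -22]]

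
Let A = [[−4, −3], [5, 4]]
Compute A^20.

[[1, 0], [0, 1]]

A² = I (check: tr A = 0 and det A = −1), so A^20 = I since 20 is even.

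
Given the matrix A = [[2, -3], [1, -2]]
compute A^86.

A² = I (check: tr A = 0 and det A = -1), so A^86 = I since 86 is even.

[[1, 0], [0, 1]]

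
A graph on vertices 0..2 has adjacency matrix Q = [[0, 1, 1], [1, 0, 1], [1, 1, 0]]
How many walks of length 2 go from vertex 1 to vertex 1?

2

The number of length-2 walks from vertex 1 to vertex 1 is entry (1,1) of Q^2, where Q is the adjacency matrix.
Q^2 = [[2, 1, 1], [1, 2, 1], [1, 1, 2]]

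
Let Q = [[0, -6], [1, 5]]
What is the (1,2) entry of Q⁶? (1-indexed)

tr Q = 5 and det Q = 6, so the characteristic polynomial is λ² − (5)λ + (6) with roots 3 and 2.
Eigenvectors give P = [[-2, 3], [1, -1]] with P⁻¹ = [[1, 3], [1, 2]], and Q = P·diag(3, 2)·P⁻¹.
Then Q⁶ = P·diag(729, 64)·P⁻¹ = [[-1458, 192], [729, -64]] · [[1, 3], [1, 2]] = [[-1266, -3990], [665, 2059]].

-3990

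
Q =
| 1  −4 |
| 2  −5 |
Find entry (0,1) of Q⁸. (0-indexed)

tr Q = −4 and det Q = 3, so the characteristic polynomial is λ² − (−4)λ + (3) with roots −3 and −1.
Eigenvectors give P = [[−1, 2], [−1, 1]] with P⁻¹ = [[1, −2], [1, −1]], and Q = P·diag(−3, −1)·P⁻¹.
Then Q⁸ = P·diag(6561, 1)·P⁻¹ = [[−6561, 2], [−6561, 1]] · [[1, −2], [1, −1]] = [[−6559, 13120], [−6560, 13121]].

13120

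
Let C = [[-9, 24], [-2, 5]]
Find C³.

[[-105, 312], [-26, 77]]

tr C = -4 and det C = 3, so the characteristic polynomial is λ² − (-4)λ + (3) with roots -3 and -1.
Eigenvectors give P = [[-4, -3], [-1, -1]] with P⁻¹ = [[-1, 3], [1, -4]], and C = P·diag(-3, -1)·P⁻¹.
Then C³ = P·diag(-27, -1)·P⁻¹ = [[108, 3], [27, 1]] · [[-1, 3], [1, -4]] = [[-105, 312], [-26, 77]].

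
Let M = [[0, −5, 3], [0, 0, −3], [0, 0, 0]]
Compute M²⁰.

[[0, 0, 0], [0, 0, 0], [0, 0, 0]]

M is strictly triangular, hence nilpotent: M³ = 0, so M²⁰ = 0.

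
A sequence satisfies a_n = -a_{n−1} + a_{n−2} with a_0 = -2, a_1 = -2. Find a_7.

With companion matrix B = [[-1, 1], [1, 0]], [a_n, a_{n−1}]ᵀ = B·[a_{n−1}, a_{n−2}]ᵀ, so [a_7, a_6]ᵀ = B⁶·[a_1, a_0]ᵀ.
B⁶ = [[13, -8], [-8, 5]], giving [a_7, a_6]ᵀ = [[-10], [6]].

-10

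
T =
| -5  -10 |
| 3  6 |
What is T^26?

[[-5, -10], [3, 6]]

T² = T (a projection; rank 1, trace 1), so T^26 = T.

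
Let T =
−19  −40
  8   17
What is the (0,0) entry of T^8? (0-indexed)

32801

tr T = −2 and det T = −3, so the characteristic polynomial is λ² − (−2)λ + (−3) with roots 1 and −3.
Eigenvectors give P = [[−2, 5], [1, −2]] with P⁻¹ = [[2, 5], [1, 2]], and T = P·diag(1, −3)·P⁻¹.
Then T^8 = P·diag(1, 6561)·P⁻¹ = [[−2, 32805], [1, −13122]] · [[2, 5], [1, 2]] = [[32801, 65600], [−13120, −26239]].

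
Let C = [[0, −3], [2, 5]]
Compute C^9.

[[−37830, −57513], [38342, 58025]]

tr C = 5 and det C = 6, so the characteristic polynomial is λ² − (5)λ + (6) with roots 3 and 2.
Eigenvectors give P = [[−1, 3], [1, −2]] with P⁻¹ = [[2, 3], [1, 1]], and C = P·diag(3, 2)·P⁻¹.
Then C^9 = P·diag(19683, 512)·P⁻¹ = [[−19683, 1536], [19683, −1024]] · [[2, 3], [1, 1]] = [[−37830, −57513], [38342, 58025]].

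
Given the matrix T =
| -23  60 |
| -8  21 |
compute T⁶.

[[4369, -10920], [1456, -3639]]

tr T = -2 and det T = -3, so the characteristic polynomial is λ² − (-2)λ + (-3) with roots 1 and -3.
Eigenvectors give P = [[-5, 3], [-2, 1]] with P⁻¹ = [[1, -3], [2, -5]], and T = P·diag(1, -3)·P⁻¹.
Then T⁶ = P·diag(1, 729)·P⁻¹ = [[-5, 2187], [-2, 729]] · [[1, -3], [2, -5]] = [[4369, -10920], [1456, -3639]].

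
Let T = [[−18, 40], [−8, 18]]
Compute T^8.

[[256, 0], [0, 256]]

tr T = 0 and det T = −4, so the characteristic polynomial is λ² − (0)λ + (−4) with roots 2 and −2.
Eigenvectors give P = [[2, 5], [1, 2]] with P⁻¹ = [[−2, 5], [1, −2]], and T = P·diag(2, −2)·P⁻¹.
Then T^8 = P·diag(256, 256)·P⁻¹ = [[512, 1280], [256, 512]] · [[−2, 5], [1, −2]] = [[256, 0], [0, 256]].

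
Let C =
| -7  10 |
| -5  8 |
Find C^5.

[[-307, 550], [-275, 518]]

tr C = 1 and det C = -6, so the characteristic polynomial is λ² − (1)λ + (-6) with roots -2 and 3.
Eigenvectors give P = [[-2, -1], [-1, -1]] with P⁻¹ = [[-1, 1], [1, -2]], and C = P·diag(-2, 3)·P⁻¹.
Then C^5 = P·diag(-32, 243)·P⁻¹ = [[64, -243], [32, -243]] · [[-1, 1], [1, -2]] = [[-307, 550], [-275, 518]].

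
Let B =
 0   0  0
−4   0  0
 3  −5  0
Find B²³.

B is strictly triangular, hence nilpotent: B³ = 0, so B²³ = 0.

[[0, 0, 0], [0, 0, 0], [0, 0, 0]]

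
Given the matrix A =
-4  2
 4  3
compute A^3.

[[-104, 42], [84, 43]]

A^2 = [[24, -2], [-4, 17]]
A^3 = [[-104, 42], [84, 43]]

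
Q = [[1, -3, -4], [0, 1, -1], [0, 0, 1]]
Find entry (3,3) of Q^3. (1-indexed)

Q = I + N where N = [[0, -3, -4], [0, 0, -1], [0, 0, 0]] is strictly upper-triangular, so N^3 = 0.
(I + N)^3 = I + 3·N + 3·N^2 = [[1, -9, -3], [0, 1, -3], [0, 0, 1]].

1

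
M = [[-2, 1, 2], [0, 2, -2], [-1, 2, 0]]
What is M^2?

[[2, 4, -6], [2, 0, -4], [2, 3, -6]]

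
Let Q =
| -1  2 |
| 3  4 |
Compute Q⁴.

[[103, 174], [261, 538]]

Q² = [[7, 6], [9, 22]]
Q³ = [[11, 38], [57, 106]]
Q⁴ = [[103, 174], [261, 538]]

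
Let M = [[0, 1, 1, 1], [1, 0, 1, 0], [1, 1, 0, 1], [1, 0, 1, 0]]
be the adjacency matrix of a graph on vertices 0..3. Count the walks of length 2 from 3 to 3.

The number of length-2 walks from vertex 3 to vertex 3 is entry (3,3) of M², where M is the adjacency matrix.
M² = [[3, 1, 2, 1], [1, 2, 1, 2], [2, 1, 3, 1], [1, 2, 1, 2]]

2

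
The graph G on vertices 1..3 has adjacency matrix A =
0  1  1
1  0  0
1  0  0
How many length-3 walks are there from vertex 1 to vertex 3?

2

The number of length-3 walks from vertex 1 to vertex 3 is entry (1,3) of A³, where A is the adjacency matrix.
A² = [[2, 0, 0], [0, 1, 1], [0, 1, 1]]
A³ = [[0, 2, 2], [2, 0, 0], [2, 0, 0]]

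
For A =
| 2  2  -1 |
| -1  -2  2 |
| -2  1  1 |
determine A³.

[[7, 11, -5], [-10, -17, 11], [-19, 1, 2]]

A² = [[4, -1, 1], [-4, 4, -1], [-7, -5, 5]]
A³ = [[7, 11, -5], [-10, -17, 11], [-19, 1, 2]]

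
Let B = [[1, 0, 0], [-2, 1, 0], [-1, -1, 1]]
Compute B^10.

B = I + N where N = [[0, 0, 0], [-2, 0, 0], [-1, -1, 0]] is strictly lower-triangular, so N^3 = 0.
(I + N)^10 = I + 10·N + 45·N^2 = [[1, 0, 0], [-20, 1, 0], [80, -10, 1]].

[[1, 0, 0], [-20, 1, 0], [80, -10, 1]]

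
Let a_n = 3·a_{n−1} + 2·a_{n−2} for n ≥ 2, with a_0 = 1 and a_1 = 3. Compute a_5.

With companion matrix A = [[3, 2], [1, 0]], [a_n, a_{n−1}]ᵀ = A·[a_{n−1}, a_{n−2}]ᵀ, so [a_5, a_4]ᵀ = A^4·[a_1, a_0]ᵀ.
A^4 = [[139, 78], [39, 22]], giving [a_5, a_4]ᵀ = [[495], [139]].

495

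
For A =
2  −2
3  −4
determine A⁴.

[[−20, 32], [−48, 76]]

A² = [[−2, 4], [−6, 10]]
A³ = [[8, −12], [18, −28]]
A⁴ = [[−20, 32], [−48, 76]]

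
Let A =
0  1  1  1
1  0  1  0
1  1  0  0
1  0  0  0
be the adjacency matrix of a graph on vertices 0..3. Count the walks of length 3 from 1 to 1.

The number of length-3 walks from vertex 1 to vertex 1 is entry (1,1) of A³, where A is the adjacency matrix.
A² = [[3, 1, 1, 0], [1, 2, 1, 1], [1, 1, 2, 1], [0, 1, 1, 1]]
A³ = [[2, 4, 4, 3], [4, 2, 3, 1], [4, 3, 2, 1], [3, 1, 1, 0]]

2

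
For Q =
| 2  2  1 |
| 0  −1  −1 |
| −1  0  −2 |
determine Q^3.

Q^2 = [[3, 2, −2], [1, 1, 3], [0, −2, 3]]
Q^3 = [[8, 4, 5], [−1, 1, −6], [−3, 2, −4]]

[[8, 4, 5], [−1, 1, −6], [−3, 2, −4]]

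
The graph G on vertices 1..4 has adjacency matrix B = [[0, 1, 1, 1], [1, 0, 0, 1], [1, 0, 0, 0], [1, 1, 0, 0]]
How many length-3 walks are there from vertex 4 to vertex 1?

4

The number of length-3 walks from vertex 4 to vertex 1 is entry (4,1) of B³, where B is the adjacency matrix.
B² = [[3, 1, 0, 1], [1, 2, 1, 1], [0, 1, 1, 1], [1, 1, 1, 2]]
B³ = [[2, 4, 3, 4], [4, 2, 1, 3], [3, 1, 0, 1], [4, 3, 1, 2]]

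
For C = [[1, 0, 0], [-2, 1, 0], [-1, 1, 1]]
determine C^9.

[[1, 0, 0], [-18, 1, 0], [-81, 9, 1]]

C = I + N where N = [[0, 0, 0], [-2, 0, 0], [-1, 1, 0]] is strictly lower-triangular, so N^3 = 0.
(I + N)^9 = I + 9·N + 36·N^2 = [[1, 0, 0], [-18, 1, 0], [-81, 9, 1]].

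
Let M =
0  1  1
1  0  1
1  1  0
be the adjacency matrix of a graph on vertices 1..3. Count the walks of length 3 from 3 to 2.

The number of length-3 walks from vertex 3 to vertex 2 is entry (3,2) of M³, where M is the adjacency matrix.
M² = [[2, 1, 1], [1, 2, 1], [1, 1, 2]]
M³ = [[2, 3, 3], [3, 2, 3], [3, 3, 2]]

3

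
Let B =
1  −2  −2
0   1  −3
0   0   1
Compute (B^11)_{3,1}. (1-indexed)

0

B = I + N where N = [[0, −2, −2], [0, 0, −3], [0, 0, 0]] is strictly upper-triangular, so N^3 = 0.
(I + N)^11 = I + 11·N + 55·N^2 = [[1, −22, 308], [0, 1, −33], [0, 0, 1]].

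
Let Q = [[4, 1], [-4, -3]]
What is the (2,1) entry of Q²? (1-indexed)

-4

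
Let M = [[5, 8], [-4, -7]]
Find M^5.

[[245, 488], [-244, -487]]

tr M = -2 and det M = -3, so the characteristic polynomial is λ² − (-2)λ + (-3) with roots 1 and -3.
Eigenvectors give P = [[-2, -1], [1, 1]] with P⁻¹ = [[-1, -1], [1, 2]], and M = P·diag(1, -3)·P⁻¹.
Then M^5 = P·diag(1, -243)·P⁻¹ = [[-2, 243], [1, -243]] · [[-1, -1], [1, 2]] = [[245, 488], [-244, -487]].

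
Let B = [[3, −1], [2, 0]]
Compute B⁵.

tr B = 3 and det B = 2, so the characteristic polynomial is λ² − (3)λ + (2) with roots 1 and 2.
Eigenvectors give P = [[−1, 1], [−2, 1]] with P⁻¹ = [[1, −1], [2, −1]], and B = P·diag(1, 2)·P⁻¹.
Then B⁵ = P·diag(1, 32)·P⁻¹ = [[−1, 32], [−2, 32]] · [[1, −1], [2, −1]] = [[63, −31], [62, −30]].

[[63, −31], [62, −30]]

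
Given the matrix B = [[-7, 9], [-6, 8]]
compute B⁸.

tr B = 1 and det B = -2, so the characteristic polynomial is λ² − (1)λ + (-2) with roots 2 and -1.
Eigenvectors give P = [[1, 3], [1, 2]] with P⁻¹ = [[-2, 3], [1, -1]], and B = P·diag(2, -1)·P⁻¹.
Then B⁸ = P·diag(256, 1)·P⁻¹ = [[256, 3], [256, 2]] · [[-2, 3], [1, -1]] = [[-509, 765], [-510, 766]].

[[-509, 765], [-510, 766]]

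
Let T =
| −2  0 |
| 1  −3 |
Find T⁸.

[[256, 0], [−6305, 6561]]

tr T = −5 and det T = 6, so the characteristic polynomial is λ² − (−5)λ + (6) with roots −2 and −3.
Eigenvectors give P = [[1, 0], [1, −1]] with P⁻¹ = [[1, 0], [1, −1]], and T = P·diag(−2, −3)·P⁻¹.
Then T⁸ = P·diag(256, 6561)·P⁻¹ = [[256, 0], [256, −6561]] · [[1, 0], [1, −1]] = [[256, 0], [−6305, 6561]].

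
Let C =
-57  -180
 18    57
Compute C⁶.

[[729, 0], [0, 729]]

tr C = 0 and det C = -9, so the characteristic polynomial is λ² − (0)λ + (-9) with roots 3 and -3.
Eigenvectors give P = [[-3, 10], [1, -3]] with P⁻¹ = [[3, 10], [1, 3]], and C = P·diag(3, -3)·P⁻¹.
Then C⁶ = P·diag(729, 729)·P⁻¹ = [[-2187, 7290], [729, -2187]] · [[3, 10], [1, 3]] = [[729, 0], [0, 729]].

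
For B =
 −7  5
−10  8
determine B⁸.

[[−6049, 6305], [−12610, 12866]]

tr B = 1 and det B = −6, so the characteristic polynomial is λ² − (1)λ + (−6) with roots −2 and 3.
Eigenvectors give P = [[1, −1], [1, −2]] with P⁻¹ = [[2, −1], [1, −1]], and B = P·diag(−2, 3)·P⁻¹.
Then B⁸ = P·diag(256, 6561)·P⁻¹ = [[256, −6561], [256, −13122]] · [[2, −1], [1, −1]] = [[−6049, 6305], [−12610, 12866]].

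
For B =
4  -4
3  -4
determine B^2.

[[4, 0], [0, 4]]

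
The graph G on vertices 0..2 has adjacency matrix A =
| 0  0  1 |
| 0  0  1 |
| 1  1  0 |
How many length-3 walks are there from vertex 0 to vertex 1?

0

The number of length-3 walks from vertex 0 to vertex 1 is entry (0,1) of A³, where A is the adjacency matrix.
A² = [[1, 1, 0], [1, 1, 0], [0, 0, 2]]
A³ = [[0, 0, 2], [0, 0, 2], [2, 2, 0]]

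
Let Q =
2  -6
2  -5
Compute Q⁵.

tr Q = -3 and det Q = 2, so the characteristic polynomial is λ² − (-3)λ + (2) with roots -2 and -1.
Eigenvectors give P = [[3, 2], [2, 1]] with P⁻¹ = [[-1, 2], [2, -3]], and Q = P·diag(-2, -1)·P⁻¹.
Then Q⁵ = P·diag(-32, -1)·P⁻¹ = [[-96, -2], [-64, -1]] · [[-1, 2], [2, -3]] = [[92, -186], [62, -125]].

[[92, -186], [62, -125]]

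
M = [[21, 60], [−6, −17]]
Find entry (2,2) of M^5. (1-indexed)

−2177

tr M = 4 and det M = 3, so the characteristic polynomial is λ² − (4)λ + (3) with roots 1 and 3.
Eigenvectors give P = [[−3, 10], [1, −3]] with P⁻¹ = [[3, 10], [1, 3]], and M = P·diag(1, 3)·P⁻¹.
Then M^5 = P·diag(1, 243)·P⁻¹ = [[−3, 2430], [1, −729]] · [[3, 10], [1, 3]] = [[2421, 7260], [−726, −2177]].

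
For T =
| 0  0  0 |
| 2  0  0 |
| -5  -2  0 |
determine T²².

T is strictly triangular, hence nilpotent: T³ = 0, so T²² = 0.

[[0, 0, 0], [0, 0, 0], [0, 0, 0]]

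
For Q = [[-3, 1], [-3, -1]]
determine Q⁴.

[[-12, -16], [48, -44]]

Q² = [[6, -4], [12, -2]]
Q³ = [[-6, 10], [-30, 14]]
Q⁴ = [[-12, -16], [48, -44]]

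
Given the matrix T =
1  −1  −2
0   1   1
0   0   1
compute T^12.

T = I + N where N = [[0, −1, −2], [0, 0, 1], [0, 0, 0]] is strictly upper-triangular, so N^3 = 0.
(I + N)^12 = I + 12·N + 66·N^2 = [[1, −12, −90], [0, 1, 12], [0, 0, 1]].

[[1, −12, −90], [0, 1, 12], [0, 0, 1]]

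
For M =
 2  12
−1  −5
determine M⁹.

[[1532, 6132], [−511, −2045]]

tr M = −3 and det M = 2, so the characteristic polynomial is λ² − (−3)λ + (2) with roots −2 and −1.
Eigenvectors give P = [[−3, 4], [1, −1]] with P⁻¹ = [[1, 4], [1, 3]], and M = P·diag(−2, −1)·P⁻¹.
Then M⁹ = P·diag(−512, −1)·P⁻¹ = [[1536, −4], [−512, 1]] · [[1, 4], [1, 3]] = [[1532, 6132], [−511, −2045]].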